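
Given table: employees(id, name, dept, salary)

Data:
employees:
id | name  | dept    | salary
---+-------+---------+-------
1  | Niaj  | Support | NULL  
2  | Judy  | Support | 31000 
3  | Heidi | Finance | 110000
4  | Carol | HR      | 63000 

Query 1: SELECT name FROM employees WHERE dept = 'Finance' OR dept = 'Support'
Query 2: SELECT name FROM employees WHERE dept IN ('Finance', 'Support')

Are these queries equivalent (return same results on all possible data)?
Yes, equivalent

Both queries return: [('Heidi',), ('Judy',), ('Niaj',)]

Reason: OR vs IN are equivalent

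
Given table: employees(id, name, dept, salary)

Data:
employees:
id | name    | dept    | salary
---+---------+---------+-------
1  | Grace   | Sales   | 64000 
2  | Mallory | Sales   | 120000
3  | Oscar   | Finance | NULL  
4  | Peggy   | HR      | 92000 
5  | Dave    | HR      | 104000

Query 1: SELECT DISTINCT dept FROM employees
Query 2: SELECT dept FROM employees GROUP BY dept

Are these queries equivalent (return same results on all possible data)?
Yes, equivalent

Both queries return: [('Finance',), ('HR',), ('Sales',)]

Reason: Both get unique depts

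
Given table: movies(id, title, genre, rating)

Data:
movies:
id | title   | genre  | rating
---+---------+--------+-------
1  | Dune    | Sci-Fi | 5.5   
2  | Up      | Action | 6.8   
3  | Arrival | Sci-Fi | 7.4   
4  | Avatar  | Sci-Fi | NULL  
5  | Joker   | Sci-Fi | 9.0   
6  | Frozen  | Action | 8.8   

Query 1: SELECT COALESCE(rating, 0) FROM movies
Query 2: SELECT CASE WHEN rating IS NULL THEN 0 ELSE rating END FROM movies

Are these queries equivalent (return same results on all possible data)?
Yes, equivalent

Both queries return: [(0,), (5.5,), (6.8,), (7.4,), (8.8,), (9.0,)]

Reason: COALESCE vs CASE for NULL handling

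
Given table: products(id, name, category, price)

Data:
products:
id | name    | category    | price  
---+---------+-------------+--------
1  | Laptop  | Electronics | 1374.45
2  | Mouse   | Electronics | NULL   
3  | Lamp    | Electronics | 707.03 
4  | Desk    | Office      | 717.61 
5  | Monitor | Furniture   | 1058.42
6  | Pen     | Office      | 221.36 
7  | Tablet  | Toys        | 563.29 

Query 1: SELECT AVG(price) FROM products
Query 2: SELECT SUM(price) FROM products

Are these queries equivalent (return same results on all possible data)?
No, not equivalent

Query 1 returns: [(773.6933333333333,)]
Query 2 returns: [(4642.16,)]

Reason: AVG vs SUM give different aggregate values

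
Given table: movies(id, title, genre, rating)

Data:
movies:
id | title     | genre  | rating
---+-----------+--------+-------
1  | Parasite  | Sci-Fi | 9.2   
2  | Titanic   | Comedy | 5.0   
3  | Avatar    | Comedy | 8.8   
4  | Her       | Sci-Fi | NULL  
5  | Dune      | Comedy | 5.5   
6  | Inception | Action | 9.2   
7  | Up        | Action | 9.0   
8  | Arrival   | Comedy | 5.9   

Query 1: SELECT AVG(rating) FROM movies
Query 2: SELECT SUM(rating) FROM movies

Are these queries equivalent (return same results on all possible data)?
No, not equivalent

Query 1 returns: [(7.514285714285714,)]
Query 2 returns: [(52.6,)]

Reason: AVG vs SUM give different aggregate values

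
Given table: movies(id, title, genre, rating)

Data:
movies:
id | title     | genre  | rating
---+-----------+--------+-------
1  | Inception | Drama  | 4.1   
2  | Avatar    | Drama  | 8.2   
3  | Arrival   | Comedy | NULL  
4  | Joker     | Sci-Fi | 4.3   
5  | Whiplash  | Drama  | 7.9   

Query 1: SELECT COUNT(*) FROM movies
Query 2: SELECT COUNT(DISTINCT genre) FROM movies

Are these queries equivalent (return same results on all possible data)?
No, not equivalent

Query 1 returns: [(5,)]
Query 2 returns: [(3,)]

Reason: COUNT(*) counts rows, COUNT(DISTINCT genre) counts unique genres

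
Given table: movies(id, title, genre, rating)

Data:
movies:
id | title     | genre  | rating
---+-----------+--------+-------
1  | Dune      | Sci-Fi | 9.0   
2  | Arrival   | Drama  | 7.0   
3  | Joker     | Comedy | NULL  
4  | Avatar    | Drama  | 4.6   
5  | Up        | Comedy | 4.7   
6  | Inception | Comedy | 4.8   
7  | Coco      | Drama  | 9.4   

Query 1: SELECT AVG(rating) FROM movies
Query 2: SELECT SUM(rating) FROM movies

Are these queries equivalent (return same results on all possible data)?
No, not equivalent

Query 1 returns: [(6.583333333333333,)]
Query 2 returns: [(39.5,)]

Reason: AVG vs SUM give different aggregate values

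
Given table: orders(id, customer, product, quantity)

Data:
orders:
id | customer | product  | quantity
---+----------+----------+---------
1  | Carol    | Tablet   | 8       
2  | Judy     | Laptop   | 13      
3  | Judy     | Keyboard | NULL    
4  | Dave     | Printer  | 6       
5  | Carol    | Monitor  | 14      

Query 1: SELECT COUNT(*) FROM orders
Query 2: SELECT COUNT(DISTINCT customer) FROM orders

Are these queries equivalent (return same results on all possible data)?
No, not equivalent

Query 1 returns: [(5,)]
Query 2 returns: [(3,)]

Reason: COUNT(*) counts rows, COUNT(DISTINCT customer) counts unique customers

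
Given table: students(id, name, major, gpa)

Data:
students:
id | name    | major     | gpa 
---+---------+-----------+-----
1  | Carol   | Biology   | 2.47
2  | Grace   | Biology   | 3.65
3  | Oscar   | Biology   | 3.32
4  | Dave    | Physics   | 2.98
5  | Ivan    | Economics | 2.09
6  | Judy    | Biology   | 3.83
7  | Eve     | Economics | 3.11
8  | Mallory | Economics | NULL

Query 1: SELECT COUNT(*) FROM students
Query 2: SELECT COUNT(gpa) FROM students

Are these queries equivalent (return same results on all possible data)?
No, not equivalent

Query 1 returns: [(8,)]
Query 2 returns: [(7,)]

Reason: COUNT(*) includes NULLs, COUNT(column) excludes them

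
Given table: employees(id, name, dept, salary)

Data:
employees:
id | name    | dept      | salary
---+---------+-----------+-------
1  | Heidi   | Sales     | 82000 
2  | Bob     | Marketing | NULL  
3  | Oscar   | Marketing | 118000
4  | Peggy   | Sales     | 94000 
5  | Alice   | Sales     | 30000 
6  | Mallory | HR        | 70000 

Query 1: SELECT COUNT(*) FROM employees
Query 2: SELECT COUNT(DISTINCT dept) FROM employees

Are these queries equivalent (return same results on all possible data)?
No, not equivalent

Query 1 returns: [(6,)]
Query 2 returns: [(3,)]

Reason: COUNT(*) counts rows, COUNT(DISTINCT dept) counts unique depts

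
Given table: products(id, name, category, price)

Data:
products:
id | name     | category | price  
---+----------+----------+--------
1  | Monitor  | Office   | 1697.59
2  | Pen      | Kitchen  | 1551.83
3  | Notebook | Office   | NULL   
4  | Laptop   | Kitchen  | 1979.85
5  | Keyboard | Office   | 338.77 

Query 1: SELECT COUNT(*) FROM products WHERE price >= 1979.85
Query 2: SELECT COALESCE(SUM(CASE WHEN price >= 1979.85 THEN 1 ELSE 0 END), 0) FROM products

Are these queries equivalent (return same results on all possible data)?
Yes, equivalent

Both queries return: [(1,)]

Reason: COUNT with WHERE vs conditional SUM (COALESCE handles empty-table NULL)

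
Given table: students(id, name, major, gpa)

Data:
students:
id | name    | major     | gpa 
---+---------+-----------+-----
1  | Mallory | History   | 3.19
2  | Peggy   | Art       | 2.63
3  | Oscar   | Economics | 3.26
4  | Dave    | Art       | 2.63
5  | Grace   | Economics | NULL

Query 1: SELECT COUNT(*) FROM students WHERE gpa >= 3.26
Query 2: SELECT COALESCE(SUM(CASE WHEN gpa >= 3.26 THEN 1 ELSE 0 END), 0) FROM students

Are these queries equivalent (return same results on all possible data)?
Yes, equivalent

Both queries return: [(1,)]

Reason: COUNT with WHERE vs conditional SUM (COALESCE handles empty-table NULL)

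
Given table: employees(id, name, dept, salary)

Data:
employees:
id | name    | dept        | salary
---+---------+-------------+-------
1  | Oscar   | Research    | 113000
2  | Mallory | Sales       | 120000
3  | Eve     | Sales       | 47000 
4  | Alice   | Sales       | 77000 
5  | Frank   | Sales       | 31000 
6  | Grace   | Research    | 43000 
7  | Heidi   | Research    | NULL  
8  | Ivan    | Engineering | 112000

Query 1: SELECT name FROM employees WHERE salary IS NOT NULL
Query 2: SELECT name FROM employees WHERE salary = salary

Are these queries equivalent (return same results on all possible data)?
Yes, equivalent

Both queries return: [('Alice',), ('Eve',), ('Frank',), ('Grace',), ('Ivan',), ('Mallory',), ('Oscar',)]

Reason: IS NOT NULL vs self-equality (both exclude NULLs)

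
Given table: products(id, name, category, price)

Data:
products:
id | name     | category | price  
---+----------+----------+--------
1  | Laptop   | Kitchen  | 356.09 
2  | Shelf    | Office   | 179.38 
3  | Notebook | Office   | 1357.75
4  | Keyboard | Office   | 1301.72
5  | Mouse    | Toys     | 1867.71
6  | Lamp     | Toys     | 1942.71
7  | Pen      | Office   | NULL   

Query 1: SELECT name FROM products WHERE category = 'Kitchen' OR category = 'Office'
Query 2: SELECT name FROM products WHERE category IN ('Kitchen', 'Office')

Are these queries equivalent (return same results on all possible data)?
Yes, equivalent

Both queries return: [('Keyboard',), ('Laptop',), ('Notebook',), ('Pen',), ('Shelf',)]

Reason: OR vs IN are equivalent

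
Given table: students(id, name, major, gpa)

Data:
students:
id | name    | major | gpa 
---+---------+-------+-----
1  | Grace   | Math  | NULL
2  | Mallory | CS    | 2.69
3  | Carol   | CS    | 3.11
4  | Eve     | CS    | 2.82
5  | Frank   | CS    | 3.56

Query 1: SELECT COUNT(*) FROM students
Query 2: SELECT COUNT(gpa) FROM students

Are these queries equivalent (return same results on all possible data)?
No, not equivalent

Query 1 returns: [(5,)]
Query 2 returns: [(4,)]

Reason: COUNT(*) includes NULLs, COUNT(column) excludes them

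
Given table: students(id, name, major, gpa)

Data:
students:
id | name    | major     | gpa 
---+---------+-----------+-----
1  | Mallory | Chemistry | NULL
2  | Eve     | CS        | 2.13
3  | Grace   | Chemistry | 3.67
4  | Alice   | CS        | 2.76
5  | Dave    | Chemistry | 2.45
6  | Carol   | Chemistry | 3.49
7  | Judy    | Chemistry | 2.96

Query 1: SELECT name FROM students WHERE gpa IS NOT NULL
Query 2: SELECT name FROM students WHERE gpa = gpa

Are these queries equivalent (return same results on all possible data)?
Yes, equivalent

Both queries return: [('Alice',), ('Carol',), ('Dave',), ('Eve',), ('Grace',), ('Judy',)]

Reason: IS NOT NULL vs self-equality (both exclude NULLs)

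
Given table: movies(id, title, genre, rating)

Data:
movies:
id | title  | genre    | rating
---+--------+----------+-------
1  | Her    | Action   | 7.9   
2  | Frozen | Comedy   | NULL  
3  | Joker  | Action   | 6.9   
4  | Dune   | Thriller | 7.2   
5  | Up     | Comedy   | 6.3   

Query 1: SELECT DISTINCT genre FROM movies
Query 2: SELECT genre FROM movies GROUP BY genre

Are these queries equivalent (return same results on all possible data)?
Yes, equivalent

Both queries return: [('Action',), ('Comedy',), ('Thriller',)]

Reason: Both get unique genres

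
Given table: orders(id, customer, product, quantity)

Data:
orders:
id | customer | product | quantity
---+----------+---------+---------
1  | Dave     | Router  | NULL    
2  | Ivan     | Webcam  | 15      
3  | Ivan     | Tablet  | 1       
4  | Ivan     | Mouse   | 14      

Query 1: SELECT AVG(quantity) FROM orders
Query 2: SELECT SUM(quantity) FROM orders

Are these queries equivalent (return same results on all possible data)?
No, not equivalent

Query 1 returns: [(10.0,)]
Query 2 returns: [(30,)]

Reason: AVG vs SUM give different aggregate values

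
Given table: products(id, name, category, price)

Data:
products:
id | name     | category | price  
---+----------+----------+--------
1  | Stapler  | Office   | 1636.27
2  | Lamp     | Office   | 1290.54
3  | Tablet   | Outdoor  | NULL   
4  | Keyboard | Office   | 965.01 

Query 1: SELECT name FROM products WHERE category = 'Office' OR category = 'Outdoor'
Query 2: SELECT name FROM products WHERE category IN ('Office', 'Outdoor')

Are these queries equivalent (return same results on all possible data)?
Yes, equivalent

Both queries return: [('Keyboard',), ('Lamp',), ('Stapler',), ('Tablet',)]

Reason: OR vs IN are equivalent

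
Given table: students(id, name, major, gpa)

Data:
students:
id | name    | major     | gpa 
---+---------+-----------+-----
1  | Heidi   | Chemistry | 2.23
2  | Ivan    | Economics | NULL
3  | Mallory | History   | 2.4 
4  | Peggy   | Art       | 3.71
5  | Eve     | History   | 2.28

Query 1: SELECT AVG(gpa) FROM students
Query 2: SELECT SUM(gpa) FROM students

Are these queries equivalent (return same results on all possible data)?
No, not equivalent

Query 1 returns: [(2.655,)]
Query 2 returns: [(10.62,)]

Reason: AVG vs SUM give different aggregate values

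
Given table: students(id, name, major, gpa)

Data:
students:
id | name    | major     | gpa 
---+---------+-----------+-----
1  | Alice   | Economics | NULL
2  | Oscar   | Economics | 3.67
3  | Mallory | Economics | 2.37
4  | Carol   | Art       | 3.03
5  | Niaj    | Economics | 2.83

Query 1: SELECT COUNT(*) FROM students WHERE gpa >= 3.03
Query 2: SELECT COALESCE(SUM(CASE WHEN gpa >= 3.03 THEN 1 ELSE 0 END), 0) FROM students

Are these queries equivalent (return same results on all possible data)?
Yes, equivalent

Both queries return: [(2,)]

Reason: COUNT with WHERE vs conditional SUM (COALESCE handles empty-table NULL)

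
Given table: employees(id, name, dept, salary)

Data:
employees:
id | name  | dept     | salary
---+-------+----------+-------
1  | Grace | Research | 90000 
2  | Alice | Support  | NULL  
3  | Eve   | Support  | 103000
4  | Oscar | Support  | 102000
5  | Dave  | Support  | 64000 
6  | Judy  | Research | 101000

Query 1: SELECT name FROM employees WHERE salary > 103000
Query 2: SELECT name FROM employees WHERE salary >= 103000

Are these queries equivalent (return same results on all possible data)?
No, not equivalent

Query 1 returns: []
Query 2 returns: [('Eve',)]

Reason: > vs >= gives different results when salary = 103000 exists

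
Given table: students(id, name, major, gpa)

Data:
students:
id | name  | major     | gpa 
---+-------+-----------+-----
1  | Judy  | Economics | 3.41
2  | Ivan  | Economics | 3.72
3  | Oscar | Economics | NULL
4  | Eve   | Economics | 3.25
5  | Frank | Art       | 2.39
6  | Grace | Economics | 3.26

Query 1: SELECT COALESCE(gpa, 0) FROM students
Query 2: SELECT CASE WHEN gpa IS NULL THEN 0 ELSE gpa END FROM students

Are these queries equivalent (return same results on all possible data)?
Yes, equivalent

Both queries return: [(0,), (2.39,), (3.25,), (3.26,), (3.41,), (3.72,)]

Reason: COALESCE vs CASE for NULL handling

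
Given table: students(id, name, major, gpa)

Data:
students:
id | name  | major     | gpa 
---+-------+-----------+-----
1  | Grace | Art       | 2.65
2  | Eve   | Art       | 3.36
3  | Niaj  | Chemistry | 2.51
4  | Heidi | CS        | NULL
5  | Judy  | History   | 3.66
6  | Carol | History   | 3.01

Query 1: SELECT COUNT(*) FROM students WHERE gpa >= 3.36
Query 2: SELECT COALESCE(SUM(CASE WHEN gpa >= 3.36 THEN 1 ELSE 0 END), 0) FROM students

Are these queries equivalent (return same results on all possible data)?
Yes, equivalent

Both queries return: [(2,)]

Reason: COUNT with WHERE vs conditional SUM (COALESCE handles empty-table NULL)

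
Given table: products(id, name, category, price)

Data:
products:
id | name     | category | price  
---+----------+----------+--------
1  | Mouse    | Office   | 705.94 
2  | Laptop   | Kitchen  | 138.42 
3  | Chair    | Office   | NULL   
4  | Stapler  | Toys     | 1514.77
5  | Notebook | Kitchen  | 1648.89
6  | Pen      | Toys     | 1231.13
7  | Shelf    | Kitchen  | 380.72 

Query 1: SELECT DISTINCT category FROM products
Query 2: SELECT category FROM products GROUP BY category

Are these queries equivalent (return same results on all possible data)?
Yes, equivalent

Both queries return: [('Kitchen',), ('Office',), ('Toys',)]

Reason: Both get unique categorys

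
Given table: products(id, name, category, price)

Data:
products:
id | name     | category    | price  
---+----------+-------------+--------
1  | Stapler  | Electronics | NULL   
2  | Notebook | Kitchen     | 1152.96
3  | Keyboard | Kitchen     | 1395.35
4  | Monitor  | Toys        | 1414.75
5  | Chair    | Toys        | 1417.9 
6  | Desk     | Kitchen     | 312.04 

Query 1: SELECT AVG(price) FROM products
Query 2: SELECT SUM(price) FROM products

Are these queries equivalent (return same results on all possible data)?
No, not equivalent

Query 1 returns: [(1138.6,)]
Query 2 returns: [(5693.0,)]

Reason: AVG vs SUM give different aggregate values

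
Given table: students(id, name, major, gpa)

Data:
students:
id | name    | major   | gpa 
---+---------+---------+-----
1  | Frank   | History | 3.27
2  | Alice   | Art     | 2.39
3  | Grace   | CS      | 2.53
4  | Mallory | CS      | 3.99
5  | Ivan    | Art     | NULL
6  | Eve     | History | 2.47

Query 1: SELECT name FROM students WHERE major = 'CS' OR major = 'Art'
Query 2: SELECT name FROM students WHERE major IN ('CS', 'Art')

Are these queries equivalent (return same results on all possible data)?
Yes, equivalent

Both queries return: [('Alice',), ('Grace',), ('Ivan',), ('Mallory',)]

Reason: OR vs IN are equivalent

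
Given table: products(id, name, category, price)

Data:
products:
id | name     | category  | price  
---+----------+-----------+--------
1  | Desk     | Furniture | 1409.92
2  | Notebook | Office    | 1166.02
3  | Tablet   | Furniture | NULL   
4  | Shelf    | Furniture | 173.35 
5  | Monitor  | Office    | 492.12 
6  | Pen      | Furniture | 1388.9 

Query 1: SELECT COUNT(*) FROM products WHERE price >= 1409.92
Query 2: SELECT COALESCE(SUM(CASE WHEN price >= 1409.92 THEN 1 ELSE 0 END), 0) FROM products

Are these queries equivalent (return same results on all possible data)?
Yes, equivalent

Both queries return: [(1,)]

Reason: COUNT with WHERE vs conditional SUM (COALESCE handles empty-table NULL)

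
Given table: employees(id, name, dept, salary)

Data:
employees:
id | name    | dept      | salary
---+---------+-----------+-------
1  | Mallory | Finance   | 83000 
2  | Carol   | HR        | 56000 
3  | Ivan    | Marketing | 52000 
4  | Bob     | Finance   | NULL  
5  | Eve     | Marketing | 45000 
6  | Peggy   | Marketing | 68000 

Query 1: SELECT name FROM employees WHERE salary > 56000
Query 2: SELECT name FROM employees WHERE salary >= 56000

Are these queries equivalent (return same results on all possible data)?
No, not equivalent

Query 1 returns: [('Mallory',), ('Peggy',)]
Query 2 returns: [('Mallory',), ('Carol',), ('Peggy',)]

Reason: > vs >= gives different results when salary = 56000 exists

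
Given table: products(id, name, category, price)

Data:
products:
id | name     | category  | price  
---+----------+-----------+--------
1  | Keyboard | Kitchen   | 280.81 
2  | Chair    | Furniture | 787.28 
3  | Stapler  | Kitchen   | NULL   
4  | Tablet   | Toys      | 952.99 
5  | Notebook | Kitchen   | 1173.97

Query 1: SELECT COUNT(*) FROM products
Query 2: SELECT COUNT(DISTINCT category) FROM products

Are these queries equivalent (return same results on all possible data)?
No, not equivalent

Query 1 returns: [(5,)]
Query 2 returns: [(3,)]

Reason: COUNT(*) counts rows, COUNT(DISTINCT category) counts unique categorys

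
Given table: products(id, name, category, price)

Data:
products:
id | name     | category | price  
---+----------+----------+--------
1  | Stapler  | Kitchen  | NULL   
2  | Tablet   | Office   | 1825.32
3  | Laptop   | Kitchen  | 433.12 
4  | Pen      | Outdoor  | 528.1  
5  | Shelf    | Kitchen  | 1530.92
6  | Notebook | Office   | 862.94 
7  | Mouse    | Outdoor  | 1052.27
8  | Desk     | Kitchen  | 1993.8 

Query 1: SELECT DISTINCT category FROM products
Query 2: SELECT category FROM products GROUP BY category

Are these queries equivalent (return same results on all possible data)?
Yes, equivalent

Both queries return: [('Kitchen',), ('Office',), ('Outdoor',)]

Reason: Both get unique categorys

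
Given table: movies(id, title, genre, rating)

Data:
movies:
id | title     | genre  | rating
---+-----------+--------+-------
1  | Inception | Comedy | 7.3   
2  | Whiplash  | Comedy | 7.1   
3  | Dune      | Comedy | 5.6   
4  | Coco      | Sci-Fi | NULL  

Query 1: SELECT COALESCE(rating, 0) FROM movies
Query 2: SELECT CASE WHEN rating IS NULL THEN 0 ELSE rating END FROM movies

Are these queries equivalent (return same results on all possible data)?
Yes, equivalent

Both queries return: [(0,), (5.6,), (7.1,), (7.3,)]

Reason: COALESCE vs CASE for NULL handling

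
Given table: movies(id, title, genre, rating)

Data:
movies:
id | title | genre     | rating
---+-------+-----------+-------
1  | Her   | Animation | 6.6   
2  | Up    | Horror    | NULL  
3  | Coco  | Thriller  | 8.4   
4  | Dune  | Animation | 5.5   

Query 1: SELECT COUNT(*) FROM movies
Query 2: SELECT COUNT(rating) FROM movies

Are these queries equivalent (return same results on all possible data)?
No, not equivalent

Query 1 returns: [(4,)]
Query 2 returns: [(3,)]

Reason: COUNT(*) includes NULLs, COUNT(column) excludes them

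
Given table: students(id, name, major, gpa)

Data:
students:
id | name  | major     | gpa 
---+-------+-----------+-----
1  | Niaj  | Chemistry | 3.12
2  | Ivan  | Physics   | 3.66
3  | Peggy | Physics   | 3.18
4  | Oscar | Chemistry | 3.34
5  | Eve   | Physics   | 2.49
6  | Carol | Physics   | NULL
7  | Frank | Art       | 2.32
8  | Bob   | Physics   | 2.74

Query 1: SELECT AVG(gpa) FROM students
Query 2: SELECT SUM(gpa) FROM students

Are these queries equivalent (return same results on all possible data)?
No, not equivalent

Query 1 returns: [(2.9785714285714286,)]
Query 2 returns: [(20.85,)]

Reason: AVG vs SUM give different aggregate values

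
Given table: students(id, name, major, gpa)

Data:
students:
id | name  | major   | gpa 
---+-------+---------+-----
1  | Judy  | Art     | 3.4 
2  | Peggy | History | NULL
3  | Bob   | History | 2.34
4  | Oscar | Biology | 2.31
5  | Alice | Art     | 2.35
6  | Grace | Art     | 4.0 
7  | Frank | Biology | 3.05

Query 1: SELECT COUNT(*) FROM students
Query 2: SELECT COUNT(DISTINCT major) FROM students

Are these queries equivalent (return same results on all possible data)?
No, not equivalent

Query 1 returns: [(7,)]
Query 2 returns: [(3,)]

Reason: COUNT(*) counts rows, COUNT(DISTINCT major) counts unique majors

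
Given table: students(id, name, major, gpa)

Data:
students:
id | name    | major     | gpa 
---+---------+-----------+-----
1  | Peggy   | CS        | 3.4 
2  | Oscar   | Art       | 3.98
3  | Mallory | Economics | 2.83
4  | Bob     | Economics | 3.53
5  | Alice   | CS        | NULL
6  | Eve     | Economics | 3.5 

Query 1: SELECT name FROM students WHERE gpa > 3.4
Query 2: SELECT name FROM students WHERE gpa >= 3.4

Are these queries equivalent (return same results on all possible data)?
No, not equivalent

Query 1 returns: [('Oscar',), ('Bob',), ('Eve',)]
Query 2 returns: [('Peggy',), ('Oscar',), ('Bob',), ('Eve',)]

Reason: > vs >= gives different results when gpa = 3.4 exists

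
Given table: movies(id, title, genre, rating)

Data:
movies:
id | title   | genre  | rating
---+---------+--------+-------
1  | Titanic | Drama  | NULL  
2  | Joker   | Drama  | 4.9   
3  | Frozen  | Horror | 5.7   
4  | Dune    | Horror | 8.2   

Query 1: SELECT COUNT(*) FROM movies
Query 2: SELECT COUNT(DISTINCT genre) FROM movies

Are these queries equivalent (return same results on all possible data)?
No, not equivalent

Query 1 returns: [(4,)]
Query 2 returns: [(2,)]

Reason: COUNT(*) counts rows, COUNT(DISTINCT genre) counts unique genres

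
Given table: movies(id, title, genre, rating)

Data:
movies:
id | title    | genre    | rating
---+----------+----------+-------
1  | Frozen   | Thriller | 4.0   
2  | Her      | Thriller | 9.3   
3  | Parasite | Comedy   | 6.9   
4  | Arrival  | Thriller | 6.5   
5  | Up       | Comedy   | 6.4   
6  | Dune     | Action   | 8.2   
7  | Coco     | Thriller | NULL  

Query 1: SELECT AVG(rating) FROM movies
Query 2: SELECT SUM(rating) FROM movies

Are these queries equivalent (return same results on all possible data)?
No, not equivalent

Query 1 returns: [(6.883333333333333,)]
Query 2 returns: [(41.3,)]

Reason: AVG vs SUM give different aggregate values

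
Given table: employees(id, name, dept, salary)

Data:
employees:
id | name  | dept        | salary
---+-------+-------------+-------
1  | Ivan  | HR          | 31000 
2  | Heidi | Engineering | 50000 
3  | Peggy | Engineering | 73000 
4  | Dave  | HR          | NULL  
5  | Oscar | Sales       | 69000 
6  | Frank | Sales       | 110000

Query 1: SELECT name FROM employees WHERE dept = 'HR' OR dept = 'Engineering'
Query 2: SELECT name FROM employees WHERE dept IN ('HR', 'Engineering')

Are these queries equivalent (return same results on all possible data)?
Yes, equivalent

Both queries return: [('Dave',), ('Heidi',), ('Ivan',), ('Peggy',)]

Reason: OR vs IN are equivalent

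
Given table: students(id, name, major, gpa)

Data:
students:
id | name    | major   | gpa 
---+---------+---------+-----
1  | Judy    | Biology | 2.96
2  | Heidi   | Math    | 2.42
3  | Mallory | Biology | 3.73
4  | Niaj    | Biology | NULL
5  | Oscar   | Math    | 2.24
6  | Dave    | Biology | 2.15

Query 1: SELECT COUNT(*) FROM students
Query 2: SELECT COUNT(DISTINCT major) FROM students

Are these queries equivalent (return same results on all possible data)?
No, not equivalent

Query 1 returns: [(6,)]
Query 2 returns: [(2,)]

Reason: COUNT(*) counts rows, COUNT(DISTINCT major) counts unique majors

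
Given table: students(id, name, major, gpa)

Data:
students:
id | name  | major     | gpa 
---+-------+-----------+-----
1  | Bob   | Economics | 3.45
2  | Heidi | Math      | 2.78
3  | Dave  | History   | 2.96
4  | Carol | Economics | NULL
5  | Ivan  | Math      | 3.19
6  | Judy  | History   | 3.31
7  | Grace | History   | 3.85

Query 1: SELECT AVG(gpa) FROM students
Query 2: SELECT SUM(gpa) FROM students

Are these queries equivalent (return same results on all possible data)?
No, not equivalent

Query 1 returns: [(3.2566666666666664,)]
Query 2 returns: [(19.54,)]

Reason: AVG vs SUM give different aggregate values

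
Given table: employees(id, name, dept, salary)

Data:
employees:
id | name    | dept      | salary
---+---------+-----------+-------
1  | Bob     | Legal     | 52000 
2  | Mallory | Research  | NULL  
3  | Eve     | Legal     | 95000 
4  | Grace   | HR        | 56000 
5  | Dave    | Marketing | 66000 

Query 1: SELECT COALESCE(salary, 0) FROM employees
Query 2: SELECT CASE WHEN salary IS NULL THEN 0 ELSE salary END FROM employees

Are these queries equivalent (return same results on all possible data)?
Yes, equivalent

Both queries return: [(0,), (52000,), (56000,), (66000,), (95000,)]

Reason: COALESCE vs CASE for NULL handling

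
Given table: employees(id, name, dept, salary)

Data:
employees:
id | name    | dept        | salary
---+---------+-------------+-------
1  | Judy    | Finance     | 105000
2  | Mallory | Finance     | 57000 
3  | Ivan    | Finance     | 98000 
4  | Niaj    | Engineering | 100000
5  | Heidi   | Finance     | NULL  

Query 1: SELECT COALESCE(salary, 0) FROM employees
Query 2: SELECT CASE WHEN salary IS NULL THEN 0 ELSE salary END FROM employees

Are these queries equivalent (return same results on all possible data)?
Yes, equivalent

Both queries return: [(0,), (57000,), (98000,), (100000,), (105000,)]

Reason: COALESCE vs CASE for NULL handling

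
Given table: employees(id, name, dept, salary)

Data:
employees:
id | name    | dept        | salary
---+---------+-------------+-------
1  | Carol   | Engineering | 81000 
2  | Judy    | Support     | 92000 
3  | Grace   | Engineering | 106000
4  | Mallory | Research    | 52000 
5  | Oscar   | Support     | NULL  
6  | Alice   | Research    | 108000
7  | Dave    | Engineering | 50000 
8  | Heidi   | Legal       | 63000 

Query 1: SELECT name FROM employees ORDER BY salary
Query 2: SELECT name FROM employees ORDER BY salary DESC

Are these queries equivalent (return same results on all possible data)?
No, not equivalent

Query 1 returns: [('Oscar',), ('Dave',), ('Mallory',), ('Heidi',), ('Carol',), ('Judy',), ('Grace',), ('Alice',)]
Query 2 returns: [('Alice',), ('Grace',), ('Judy',), ('Carol',), ('Heidi',), ('Mallory',), ('Dave',), ('Oscar',)]

Reason: ASC vs DESC gives opposite ordering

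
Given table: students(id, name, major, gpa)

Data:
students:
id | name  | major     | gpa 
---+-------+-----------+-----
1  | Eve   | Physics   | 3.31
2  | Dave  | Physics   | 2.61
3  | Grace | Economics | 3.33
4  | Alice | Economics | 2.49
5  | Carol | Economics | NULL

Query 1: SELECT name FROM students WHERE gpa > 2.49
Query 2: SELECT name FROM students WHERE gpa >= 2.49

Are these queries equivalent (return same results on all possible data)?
No, not equivalent

Query 1 returns: [('Eve',), ('Dave',), ('Grace',)]
Query 2 returns: [('Eve',), ('Dave',), ('Grace',), ('Alice',)]

Reason: > vs >= gives different results when gpa = 2.49 exists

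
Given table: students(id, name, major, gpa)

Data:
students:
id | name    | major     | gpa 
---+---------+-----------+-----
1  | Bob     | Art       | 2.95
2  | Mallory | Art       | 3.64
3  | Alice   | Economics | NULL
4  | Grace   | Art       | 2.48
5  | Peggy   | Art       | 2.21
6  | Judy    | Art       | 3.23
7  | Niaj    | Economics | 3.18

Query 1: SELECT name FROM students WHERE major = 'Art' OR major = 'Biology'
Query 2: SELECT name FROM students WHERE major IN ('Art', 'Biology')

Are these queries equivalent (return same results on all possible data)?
Yes, equivalent

Both queries return: [('Bob',), ('Grace',), ('Judy',), ('Mallory',), ('Peggy',)]

Reason: OR vs IN are equivalent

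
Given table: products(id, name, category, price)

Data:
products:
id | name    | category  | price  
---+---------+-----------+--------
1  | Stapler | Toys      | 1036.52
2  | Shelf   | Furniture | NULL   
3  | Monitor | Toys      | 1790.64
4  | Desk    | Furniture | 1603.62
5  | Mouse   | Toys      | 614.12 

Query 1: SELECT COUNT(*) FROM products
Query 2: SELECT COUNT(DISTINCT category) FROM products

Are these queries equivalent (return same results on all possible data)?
No, not equivalent

Query 1 returns: [(5,)]
Query 2 returns: [(2,)]

Reason: COUNT(*) counts rows, COUNT(DISTINCT category) counts unique categorys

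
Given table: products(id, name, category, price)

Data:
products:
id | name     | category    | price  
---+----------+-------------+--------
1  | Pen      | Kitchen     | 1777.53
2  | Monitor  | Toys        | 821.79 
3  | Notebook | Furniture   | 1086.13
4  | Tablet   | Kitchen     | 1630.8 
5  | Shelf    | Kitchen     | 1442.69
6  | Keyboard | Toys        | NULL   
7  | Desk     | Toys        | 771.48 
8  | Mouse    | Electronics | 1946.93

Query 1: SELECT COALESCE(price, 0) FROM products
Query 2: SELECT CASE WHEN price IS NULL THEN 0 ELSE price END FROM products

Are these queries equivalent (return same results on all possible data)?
Yes, equivalent

Both queries return: [(0,), (771.48,), (821.79,), (1086.13,), (1442.69,), (1630.8,), (1777.53,), (1946.93,)]

Reason: COALESCE vs CASE for NULL handling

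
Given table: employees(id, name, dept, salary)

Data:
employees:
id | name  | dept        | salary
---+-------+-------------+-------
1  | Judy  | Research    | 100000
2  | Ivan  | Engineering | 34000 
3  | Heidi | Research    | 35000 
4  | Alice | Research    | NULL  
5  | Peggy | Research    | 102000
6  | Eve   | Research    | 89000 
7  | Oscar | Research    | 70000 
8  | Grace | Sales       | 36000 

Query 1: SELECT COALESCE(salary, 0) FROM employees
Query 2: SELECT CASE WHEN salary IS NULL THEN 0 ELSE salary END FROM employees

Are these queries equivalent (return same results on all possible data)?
Yes, equivalent

Both queries return: [(0,), (34000,), (35000,), (36000,), (70000,), (89000,), (100000,), (102000,)]

Reason: COALESCE vs CASE for NULL handling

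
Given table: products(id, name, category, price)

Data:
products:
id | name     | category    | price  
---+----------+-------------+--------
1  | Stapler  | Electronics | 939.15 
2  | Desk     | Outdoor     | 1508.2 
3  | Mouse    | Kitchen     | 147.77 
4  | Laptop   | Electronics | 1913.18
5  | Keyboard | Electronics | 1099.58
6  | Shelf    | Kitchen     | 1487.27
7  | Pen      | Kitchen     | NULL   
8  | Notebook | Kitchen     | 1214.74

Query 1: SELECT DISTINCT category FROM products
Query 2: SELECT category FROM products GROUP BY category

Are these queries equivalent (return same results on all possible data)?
Yes, equivalent

Both queries return: [('Electronics',), ('Kitchen',), ('Outdoor',)]

Reason: Both get unique categorys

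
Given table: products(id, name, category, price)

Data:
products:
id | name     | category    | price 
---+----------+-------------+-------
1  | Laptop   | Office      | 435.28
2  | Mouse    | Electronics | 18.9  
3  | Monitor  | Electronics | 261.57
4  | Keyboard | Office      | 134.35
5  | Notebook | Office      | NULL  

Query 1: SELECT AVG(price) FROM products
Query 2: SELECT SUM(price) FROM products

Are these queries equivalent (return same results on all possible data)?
No, not equivalent

Query 1 returns: [(212.52499999999998,)]
Query 2 returns: [(850.0999999999999,)]

Reason: AVG vs SUM give different aggregate values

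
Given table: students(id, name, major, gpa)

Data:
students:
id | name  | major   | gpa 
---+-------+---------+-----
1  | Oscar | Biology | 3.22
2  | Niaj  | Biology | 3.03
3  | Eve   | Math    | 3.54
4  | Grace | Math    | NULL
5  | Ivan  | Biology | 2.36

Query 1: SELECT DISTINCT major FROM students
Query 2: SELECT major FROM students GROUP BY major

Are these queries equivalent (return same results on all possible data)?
Yes, equivalent

Both queries return: [('Biology',), ('Math',)]

Reason: Both get unique majors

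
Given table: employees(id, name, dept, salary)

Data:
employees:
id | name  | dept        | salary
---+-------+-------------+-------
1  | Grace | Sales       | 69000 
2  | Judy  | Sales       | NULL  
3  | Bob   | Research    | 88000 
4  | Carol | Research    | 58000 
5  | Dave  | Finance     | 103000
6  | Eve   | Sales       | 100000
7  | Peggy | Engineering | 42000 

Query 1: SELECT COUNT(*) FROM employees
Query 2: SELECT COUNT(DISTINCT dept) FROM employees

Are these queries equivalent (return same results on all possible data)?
No, not equivalent

Query 1 returns: [(7,)]
Query 2 returns: [(4,)]

Reason: COUNT(*) counts rows, COUNT(DISTINCT dept) counts unique depts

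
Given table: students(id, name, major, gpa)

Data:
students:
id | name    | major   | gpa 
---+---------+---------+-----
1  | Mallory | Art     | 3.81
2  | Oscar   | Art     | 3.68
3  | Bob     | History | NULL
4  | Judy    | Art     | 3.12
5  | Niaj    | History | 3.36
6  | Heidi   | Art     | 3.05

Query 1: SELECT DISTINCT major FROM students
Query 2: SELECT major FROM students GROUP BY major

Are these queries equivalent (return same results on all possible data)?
Yes, equivalent

Both queries return: [('Art',), ('History',)]

Reason: Both get unique majors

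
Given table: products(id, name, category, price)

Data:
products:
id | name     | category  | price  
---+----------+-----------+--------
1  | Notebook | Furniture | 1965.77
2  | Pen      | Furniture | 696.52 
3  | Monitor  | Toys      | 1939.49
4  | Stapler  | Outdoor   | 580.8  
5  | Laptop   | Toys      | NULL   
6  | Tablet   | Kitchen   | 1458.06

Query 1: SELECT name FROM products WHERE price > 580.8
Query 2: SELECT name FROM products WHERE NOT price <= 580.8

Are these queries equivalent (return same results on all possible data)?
Yes, equivalent

Both queries return: [('Monitor',), ('Notebook',), ('Pen',), ('Tablet',)]

Reason: Both filter price > 580.8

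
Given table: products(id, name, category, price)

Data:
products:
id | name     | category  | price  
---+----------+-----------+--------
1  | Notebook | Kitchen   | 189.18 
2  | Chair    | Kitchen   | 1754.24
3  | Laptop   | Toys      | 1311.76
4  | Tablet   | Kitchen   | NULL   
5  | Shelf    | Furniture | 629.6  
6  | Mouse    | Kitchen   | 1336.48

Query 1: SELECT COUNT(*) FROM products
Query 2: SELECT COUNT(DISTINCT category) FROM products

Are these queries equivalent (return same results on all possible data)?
No, not equivalent

Query 1 returns: [(6,)]
Query 2 returns: [(3,)]

Reason: COUNT(*) counts rows, COUNT(DISTINCT category) counts unique categorys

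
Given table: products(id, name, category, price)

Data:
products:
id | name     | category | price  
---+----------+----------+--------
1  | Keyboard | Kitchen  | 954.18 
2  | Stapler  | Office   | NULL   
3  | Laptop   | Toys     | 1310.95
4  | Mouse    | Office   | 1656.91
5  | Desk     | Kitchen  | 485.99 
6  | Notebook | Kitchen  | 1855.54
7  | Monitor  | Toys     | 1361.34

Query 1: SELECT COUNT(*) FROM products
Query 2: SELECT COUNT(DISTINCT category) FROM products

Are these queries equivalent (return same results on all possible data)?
No, not equivalent

Query 1 returns: [(7,)]
Query 2 returns: [(3,)]

Reason: COUNT(*) counts rows, COUNT(DISTINCT category) counts unique categorys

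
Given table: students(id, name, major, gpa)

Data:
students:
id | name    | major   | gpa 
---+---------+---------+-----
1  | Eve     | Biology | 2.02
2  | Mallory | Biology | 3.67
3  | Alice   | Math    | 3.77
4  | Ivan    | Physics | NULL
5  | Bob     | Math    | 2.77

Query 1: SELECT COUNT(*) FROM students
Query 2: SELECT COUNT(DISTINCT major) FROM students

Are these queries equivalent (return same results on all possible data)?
No, not equivalent

Query 1 returns: [(5,)]
Query 2 returns: [(3,)]

Reason: COUNT(*) counts rows, COUNT(DISTINCT major) counts unique majors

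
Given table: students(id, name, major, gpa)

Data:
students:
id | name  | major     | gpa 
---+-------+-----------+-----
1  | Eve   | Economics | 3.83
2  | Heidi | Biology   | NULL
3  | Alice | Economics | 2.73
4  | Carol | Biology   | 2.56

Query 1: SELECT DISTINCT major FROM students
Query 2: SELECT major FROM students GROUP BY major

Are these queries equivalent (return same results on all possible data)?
Yes, equivalent

Both queries return: [('Biology',), ('Economics',)]

Reason: Both get unique majors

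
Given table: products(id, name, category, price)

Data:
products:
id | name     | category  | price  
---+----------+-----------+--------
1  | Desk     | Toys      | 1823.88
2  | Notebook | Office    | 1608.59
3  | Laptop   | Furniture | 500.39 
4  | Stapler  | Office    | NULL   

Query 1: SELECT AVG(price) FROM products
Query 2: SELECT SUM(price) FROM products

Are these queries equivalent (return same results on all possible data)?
No, not equivalent

Query 1 returns: [(1310.9533333333334,)]
Query 2 returns: [(3932.86,)]

Reason: AVG vs SUM give different aggregate values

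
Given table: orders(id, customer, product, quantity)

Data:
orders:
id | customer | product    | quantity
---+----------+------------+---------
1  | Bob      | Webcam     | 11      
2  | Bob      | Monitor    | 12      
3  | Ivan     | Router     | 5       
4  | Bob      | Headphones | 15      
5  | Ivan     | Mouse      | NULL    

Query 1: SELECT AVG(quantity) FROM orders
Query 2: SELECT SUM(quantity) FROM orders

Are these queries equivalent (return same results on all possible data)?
No, not equivalent

Query 1 returns: [(10.75,)]
Query 2 returns: [(43,)]

Reason: AVG vs SUM give different aggregate values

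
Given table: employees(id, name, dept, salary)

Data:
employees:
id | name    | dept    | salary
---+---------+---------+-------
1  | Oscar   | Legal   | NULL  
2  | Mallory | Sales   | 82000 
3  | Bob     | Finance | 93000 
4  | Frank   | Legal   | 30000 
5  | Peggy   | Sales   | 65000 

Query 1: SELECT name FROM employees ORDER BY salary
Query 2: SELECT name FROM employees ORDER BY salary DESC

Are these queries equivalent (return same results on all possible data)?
No, not equivalent

Query 1 returns: [('Oscar',), ('Frank',), ('Peggy',), ('Mallory',), ('Bob',)]
Query 2 returns: [('Bob',), ('Mallory',), ('Peggy',), ('Frank',), ('Oscar',)]

Reason: ASC vs DESC gives opposite ordering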